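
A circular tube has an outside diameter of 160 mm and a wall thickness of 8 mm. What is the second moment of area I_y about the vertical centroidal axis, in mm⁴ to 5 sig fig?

Split into non-overlapping primitives; take the origin at the lower-left of the bounding box.
Outer circle: ⌀160, A = 20106.19 mm², x = 80 mm, Ī = 32 169 909 mm⁴.
Bore (subtracted): ⌀144, A = 16286.02 mm², x = 80 mm, Ī = 21 106 677 mm⁴.
By symmetry the centroid is at mid-width, x̄ = 80 mm.
All pieces are centred on the vertical centroidal axis, so I = ΣĪ (holes subtracted) = 11 063 232 mm⁴.

I_y ≈ 1.1063 × 10⁷ mm⁴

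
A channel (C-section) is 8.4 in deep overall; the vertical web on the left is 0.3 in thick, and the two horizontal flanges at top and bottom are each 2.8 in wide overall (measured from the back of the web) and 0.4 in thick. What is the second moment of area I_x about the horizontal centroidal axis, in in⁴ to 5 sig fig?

I_x ≈ 46.844 in⁴

Break the section into simple shapes (no overlaps), measuring from the bottom-left corner of the bounding box.
Web: 0.3 × 8.4, A = 2.52 in², y = 4.2 in, Ī = 14.8176 in⁴.
Top flange (beyond web): 2.5 × 0.4, A = 1 in², y = 8.2 in, Ī = 0.01333333 in⁴.
Bottom flange (beyond web): 2.5 × 0.4, A = 1 in², y = 0.2 in, Ī = 0.01333333 in⁴.
By symmetry the centroid is at mid-height, ȳ = 4.2 in.
Transfer each piece to the horizontal centroidal axis using Ī + A·d² with d = y − 4.2:
  web: d = 0 in → contributes +14.8176 in⁴
  top flange (beyond web): d = 4 in → contributes +16.01333 in⁴
  bottom flange (beyond web): d = -4 in → contributes +16.01333 in⁴
Total I = 46.84427 in⁴.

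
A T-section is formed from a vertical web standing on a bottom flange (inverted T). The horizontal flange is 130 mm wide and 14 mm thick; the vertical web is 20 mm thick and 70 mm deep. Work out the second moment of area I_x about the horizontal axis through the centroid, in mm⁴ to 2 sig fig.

Break the section into simple shapes (no overlaps), measuring from the bottom-left corner of the bounding box.
Flange: 130 × 14, A = 1 820 mm², y = 7 mm, Ī = 29 727 mm⁴.
Web: 20 × 70, A = 1 400 mm², y = 49 mm, Ī = 571 667 mm⁴.
Centroid: ȳ = ΣA·y / ΣA = 25.26 mm.
Transfer each piece to the horizontal axis through the centroid using Ī + A·d² with d = y − 25.26:
  flange: d = -18.26 mm → contributes +636 623 mm⁴
  web: d = 23.74 mm → contributes +1 360 632 mm⁴
Total I = 1 997 254 mm⁴.

I_x ≈ 2.0 × 10⁶ mm⁴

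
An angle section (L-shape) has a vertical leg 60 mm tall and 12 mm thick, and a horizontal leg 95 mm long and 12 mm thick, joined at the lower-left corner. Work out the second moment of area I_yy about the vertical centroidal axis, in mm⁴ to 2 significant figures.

Break the section into simple shapes (no overlaps), measuring from the bottom-left corner of the bounding box.
Vertical leg: 12 × 60, A = 720 mm², x = 6 mm, Ī = 8 640 mm⁴.
Horizontal leg (remainder): 83 × 12, A = 996 mm², x = 53.5 mm, Ī = 571 787 mm⁴.
Centroid: x̄ = ΣA·x / ΣA = 33.57 mm.
Transfer each piece to the vertical centroidal axis using Ī + A·d² with d = x − 33.57:
  vertical leg: d = -27.57 mm → contributes +555 913 mm⁴
  horizontal leg (remainder): d = 19.93 mm → contributes +967 406 mm⁴
Total I = 1 523 319 mm⁴.

I_yy ≈ 1.5 × 10⁶ mm⁴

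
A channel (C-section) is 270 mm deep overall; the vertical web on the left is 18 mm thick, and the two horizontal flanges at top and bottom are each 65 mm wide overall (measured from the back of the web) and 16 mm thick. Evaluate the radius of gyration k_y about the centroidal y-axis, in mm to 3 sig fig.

Decompose the section into non-overlapping parts with the origin at the bottom-left of its bounding rectangle.
Web: 18 × 270, A = 4 860 mm², x = 9 mm, Ī = 131 220 mm⁴.
Top flange (beyond web): 47 × 16, A = 752 mm², x = 41.5 mm, Ī = 138 431 mm⁴.
Bottom flange (beyond web): 47 × 16, A = 752 mm², x = 41.5 mm, Ī = 138 431 mm⁴.
Centroid: x̄ = ΣA·x / ΣA = 16.681 mm.
Transfer each piece to the centroidal y-axis using Ī + A·d² with d = x − 16.681:
  web: d = -7.6807 mm → contributes +417 927 mm⁴
  top flange (beyond web): d = 24.819 mm → contributes +601 661 mm⁴
  bottom flange (beyond web): d = 24.819 mm → contributes +601 661 mm⁴
Total I = 1 621 249 mm⁴.
Radius of gyration: k = √(I/A) = √(1 621 249 / 6 364) = 15.961 mm.

k_y ≈ 16.0 mm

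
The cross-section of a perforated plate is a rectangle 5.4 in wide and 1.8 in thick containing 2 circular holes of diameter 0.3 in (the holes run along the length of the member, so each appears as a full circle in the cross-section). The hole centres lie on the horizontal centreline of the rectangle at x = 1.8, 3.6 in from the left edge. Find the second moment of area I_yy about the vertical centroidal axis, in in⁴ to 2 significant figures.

I_yy ≈ 24 in⁴

Split into non-overlapping primitives; take the origin at the lower-left of the bounding box.
Plate: 5.4 × 1.8, A = 9.72 in², x = 2.7 in, Ī = 23.62 in⁴.
Hole 1 (subtracted): ⌀0.3, A = 0.07069 in², x = 1.8 in, Ī = 0.0003976 in⁴.
Hole 2 (subtracted): ⌀0.3, A = 0.07069 in², x = 3.6 in, Ī = 0.0003976 in⁴.
By symmetry the centroid is at mid-width, x̄ = 2.7 in.
Transfer each piece to the vertical centroidal axis using Ī + A·d² with d = x − 2.7:
  plate: d = 0 in → contributes +23.62 in⁴
  hole 1: d = -0.9 in → contributes −0.05765 in⁴
  hole 2: d = 0.9 in → contributes −0.05765 in⁴
Total I = 23.5 in⁴.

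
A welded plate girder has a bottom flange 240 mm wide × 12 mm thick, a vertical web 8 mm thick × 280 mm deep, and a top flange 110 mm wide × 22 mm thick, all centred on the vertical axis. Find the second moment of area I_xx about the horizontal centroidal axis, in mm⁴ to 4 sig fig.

Split into non-overlapping primitives; take the origin at the lower-left of the bounding box.
Bottom plate: 240 × 12, A = 2 880 mm², y = 6 mm, Ī = 34 560 mm⁴.
Web plate: 8 × 280, A = 2 240 mm², y = 152 mm, Ī = 14 634 667 mm⁴.
Top plate: 110 × 22, A = 2 420 mm², y = 303 mm, Ī = 97606.7 mm⁴.
Centroid: ȳ = ΣA·y / ΣA = 144.698 mm.
Transfer each piece to the horizontal centroidal axis using Ī + A·d² with d = y − 144.698:
  bottom plate: d = -138.698 mm → contributes +55 437 200 mm⁴
  web plate: d = 7.30239 mm → contributes +14 754 114 mm⁴
  top plate: d = 158.302 mm → contributes +60 741 950 mm⁴
Total I = 130 933 264 mm⁴.

I_xx ≈ 1.309 × 10⁸ mm⁴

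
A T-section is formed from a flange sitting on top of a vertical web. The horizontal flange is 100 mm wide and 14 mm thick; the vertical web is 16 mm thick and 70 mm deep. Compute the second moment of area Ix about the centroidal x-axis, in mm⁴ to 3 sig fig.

Break the section into simple shapes (no overlaps), measuring from the bottom-left corner of the bounding box.
Flange: 100 × 14, A = 1 400 mm², y = 77 mm, Ī = 22 867 mm⁴.
Web: 16 × 70, A = 1 120 mm², y = 35 mm, Ī = 457 333 mm⁴.
Centroid: ȳ = ΣA·y / ΣA = 58.333 mm.
Transfer each piece to the centroidal x-axis using Ī + A·d² with d = y − 58.333:
  flange: d = 18.667 mm → contributes +510 689 mm⁴
  web: d = -23.333 mm → contributes +1 067 111 mm⁴
Total I = 1 577 800 mm⁴.

Ix ≈ 1.58 × 10⁶ mm⁴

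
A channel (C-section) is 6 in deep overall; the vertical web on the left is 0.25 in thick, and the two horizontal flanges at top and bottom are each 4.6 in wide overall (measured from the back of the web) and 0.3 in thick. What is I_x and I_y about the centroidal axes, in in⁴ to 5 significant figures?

I_x ≈ 25.719 in⁴, I_y ≈ 9.1625 in⁴

Break the section into simple shapes (no overlaps), measuring from the bottom-left corner of the bounding box.
Web: 0.25 × 6, A = 1.5 in², y = 3 in, Ī = 4.5 in⁴.
Top flange (beyond web): 4.35 × 0.3, A = 1.305 in², y = 5.85 in, Ī = 0.0097875 in⁴.
Bottom flange (beyond web): 4.35 × 0.3, A = 1.305 in², y = 0.15 in, Ī = 0.0097875 in⁴.
By symmetry the centroid is at mid-height, ȳ = 3 in.
Transfer each piece to the centroidal x-axis using Ī + A·d² with d = y − 3:
  web: d = 0 in → contributes +4.5 in⁴
  top flange (beyond web): d = 2.85 in → contributes +10.60965 in⁴
  bottom flange (beyond web): d = -2.85 in → contributes +10.60965 in⁴
Total I = 25.7193 in⁴.
For the y-axis: x̄ = 1.585584 in.
Repeating about the centroidal y-axis gives I_y = 9.162471 in⁴.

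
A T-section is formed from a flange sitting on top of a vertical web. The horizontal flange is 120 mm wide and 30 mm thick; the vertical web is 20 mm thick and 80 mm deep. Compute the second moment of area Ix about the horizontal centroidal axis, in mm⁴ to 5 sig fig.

Split into non-overlapping primitives; take the origin at the lower-left of the bounding box.
Flange: 120 × 30, A = 3 600 mm², y = 95 mm, Ī = 270 000 mm⁴.
Web: 20 × 80, A = 1 600 mm², y = 40 mm, Ī = 853333.3 mm⁴.
Centroid: ȳ = ΣA·y / ΣA = 78.07692 mm.
Transfer each piece to the horizontal centroidal axis using Ī + A·d² with d = y − 78.07692:
  flange: d = 16.92308 mm → contributes +1 301 006 mm⁴
  web: d = -38.07692 mm → contributes +3 173 097 mm⁴
Total I = 4 474 103 mm⁴.

Ix ≈ 4.4741 × 10⁶ mm⁴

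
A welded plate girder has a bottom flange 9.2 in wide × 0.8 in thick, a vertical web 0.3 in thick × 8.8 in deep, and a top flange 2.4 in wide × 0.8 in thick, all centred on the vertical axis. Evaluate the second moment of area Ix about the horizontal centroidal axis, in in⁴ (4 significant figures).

Split into non-overlapping primitives; take the origin at the lower-left of the bounding box.
Bottom plate: 9.2 × 0.8, A = 7.36 in², y = 0.4 in, Ī = 0.392533 in⁴.
Web plate: 0.3 × 8.8, A = 2.64 in², y = 5.2 in, Ī = 17.0368 in⁴.
Top plate: 2.4 × 0.8, A = 1.92 in², y = 10 in, Ī = 0.1024 in⁴.
Centroid: ȳ = ΣA·y / ΣA = 3.0094 in.
Transfer each piece to the horizontal centroidal axis using Ī + A·d² with d = y − 3.0094:
  bottom plate: d = -2.6094 in → contributes +50.5064 in⁴
  web plate: d = 2.1906 in → contributes +29.7055 in⁴
  top plate: d = 6.9906 in → contributes +93.93 in⁴
Total I = 174.142 in⁴.

Ix ≈ 174.1 in⁴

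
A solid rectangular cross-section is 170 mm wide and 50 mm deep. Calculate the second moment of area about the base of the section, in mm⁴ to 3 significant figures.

The section: 170 × 50, A = 8 500 mm², y = 25 mm, Ī = 1 770 833 mm⁴.
Transfer it to a horizontal axis along the bottom face using Ī + A·d² with d = y − 0:
  the section: d = 25 mm → contributes +7 083 333 mm⁴
Total I = 7 083 333 mm⁴.

I_base ≈ 7.08 × 10⁶ mm⁴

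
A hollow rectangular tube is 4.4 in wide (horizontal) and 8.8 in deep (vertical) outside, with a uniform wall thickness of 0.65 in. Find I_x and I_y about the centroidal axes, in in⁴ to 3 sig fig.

I_x ≈ 141 in⁴, I_y ≈ 43.8 in⁴

Decompose the section into non-overlapping parts with the origin at the bottom-left of its bounding rectangle.
Outer rectangle: 4.4 × 8.8, A = 38.72 in², y = 4.4 in, Ī = 249.87 in⁴.
Inner void (subtracted): 3.1 × 7.5, A = 23.25 in², y = 4.4 in, Ī = 108.98 in⁴.
By symmetry the centroid is at mid-height, ȳ = 4.4 in.
All pieces are centred on the centroidal x-axis, so I = ΣĪ (holes subtracted) = 140.89 in⁴.
Repeating about the centroidal y-axis gives I_y = 43.849 in⁴.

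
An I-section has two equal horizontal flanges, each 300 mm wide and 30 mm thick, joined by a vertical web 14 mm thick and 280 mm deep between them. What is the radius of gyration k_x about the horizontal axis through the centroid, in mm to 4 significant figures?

Decompose the section into non-overlapping parts with the origin at the bottom-left of its bounding rectangle.
Bottom flange: 300 × 30, A = 9 000 mm², y = 15 mm, Ī = 675 000 mm⁴.
Web: 14 × 280, A = 3 920 mm², y = 170 mm, Ī = 25 610 667 mm⁴.
Top flange: 300 × 30, A = 9 000 mm², y = 325 mm, Ī = 675 000 mm⁴.
By symmetry the centroid is at mid-height, ȳ = 170 mm.
Transfer each piece to the horizontal axis through the centroid using Ī + A·d² with d = y − 170:
  bottom flange: d = -155 mm → contributes +216 900 000 mm⁴
  web: d = 0 mm → contributes +25 610 667 mm⁴
  top flange: d = 155 mm → contributes +216 900 000 mm⁴
Total I = 459 410 667 mm⁴.
Radius of gyration: k = √(I/A) = √(459 410 667 / 21 920) = 144.771 mm.

k_x ≈ 144.8 mm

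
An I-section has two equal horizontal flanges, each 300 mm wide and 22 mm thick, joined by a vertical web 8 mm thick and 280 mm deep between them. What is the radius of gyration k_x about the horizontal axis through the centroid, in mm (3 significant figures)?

k_x ≈ 143 mm

Split into non-overlapping primitives; take the origin at the lower-left of the bounding box.
Bottom flange: 300 × 22, A = 6 600 mm², y = 11 mm, Ī = 266 200 mm⁴.
Web: 8 × 280, A = 2 240 mm², y = 162 mm, Ī = 14 634 667 mm⁴.
Top flange: 300 × 22, A = 6 600 mm², y = 313 mm, Ī = 266 200 mm⁴.
By symmetry the centroid is at mid-height, ȳ = 162 mm.
Transfer each piece to the horizontal axis through the centroid using Ī + A·d² with d = y − 162:
  bottom flange: d = -151 mm → contributes +150 752 800 mm⁴
  web: d = 0 mm → contributes +14 634 667 mm⁴
  top flange: d = 151 mm → contributes +150 752 800 mm⁴
Total I = 316 140 267 mm⁴.
Radius of gyration: k = √(I/A) = √(316 140 267 / 15 440) = 143.09 mm.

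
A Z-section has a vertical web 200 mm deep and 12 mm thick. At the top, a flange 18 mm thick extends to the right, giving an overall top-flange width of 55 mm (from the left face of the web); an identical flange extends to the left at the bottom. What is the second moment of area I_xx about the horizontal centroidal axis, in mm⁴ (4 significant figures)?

I_xx ≈ 2.086 × 10⁷ mm⁴

Break the section into simple shapes (no overlaps), measuring from the bottom-left corner of the bounding box.
Web: 12 × 200, A = 2 400 mm², y = 100 mm, Ī = 8 000 000 mm⁴.
Top flange (beyond web): 43 × 18, A = 774 mm², y = 191 mm, Ī = 20 898 mm⁴.
Bottom flange (beyond web): 43 × 18, A = 774 mm², y = 9 mm, Ī = 20 898 mm⁴.
Centroid: ȳ = ΣA·y / ΣA = 100 mm.
Transfer each piece to the horizontal centroidal axis using Ī + A·d² with d = y − 100:
  web: d = 0 mm → contributes +8 000 000 mm⁴
  top flange (beyond web): d = 91 mm → contributes +6 430 392 mm⁴
  bottom flange (beyond web): d = -91 mm → contributes +6 430 392 mm⁴
Total I = 20 860 784 mm⁴.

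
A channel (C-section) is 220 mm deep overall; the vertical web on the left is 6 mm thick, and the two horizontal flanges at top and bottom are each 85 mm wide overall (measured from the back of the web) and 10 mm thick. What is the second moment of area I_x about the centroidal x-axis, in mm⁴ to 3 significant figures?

Treat the section as a set of non-overlapping primitives; coordinates are from the bounding-box lower-left.
Web: 6 × 220, A = 1 320 mm², y = 110 mm, Ī = 5 324 000 mm⁴.
Top flange (beyond web): 79 × 10, A = 790 mm², y = 215 mm, Ī = 6583.3 mm⁴.
Bottom flange (beyond web): 79 × 10, A = 790 mm², y = 5 mm, Ī = 6583.3 mm⁴.
By symmetry the centroid is at mid-height, ȳ = 110 mm.
Transfer each piece to the centroidal x-axis using Ī + A·d² with d = y − 110:
  web: d = 0 mm → contributes +5 324 000 mm⁴
  top flange (beyond web): d = 105 mm → contributes +8 716 333 mm⁴
  bottom flange (beyond web): d = -105 mm → contributes +8 716 333 mm⁴
Total I = 22 756 667 mm⁴.

I_x ≈ 2.28 × 10⁷ mm⁴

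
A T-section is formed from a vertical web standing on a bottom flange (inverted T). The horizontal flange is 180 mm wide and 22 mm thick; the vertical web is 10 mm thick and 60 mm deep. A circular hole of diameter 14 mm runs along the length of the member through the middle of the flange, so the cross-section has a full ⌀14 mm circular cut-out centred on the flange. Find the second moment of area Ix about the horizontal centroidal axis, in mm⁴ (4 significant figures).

Ix ≈ 1.209 × 10⁶ mm⁴

Treat the section as a set of non-overlapping primitives; coordinates are from the bounding-box lower-left.
Flange: 180 × 22, A = 3 960 mm², y = 11 mm, Ī = 159 720 mm⁴.
Web: 10 × 60, A = 600 mm², y = 52 mm, Ī = 180 000 mm⁴.
Hole (subtracted): ⌀14, A = 153.938 mm², y = 11 mm, Ī = 1885.74 mm⁴.
Centroid: ȳ = ΣA·y / ΣA = 16.5832 mm.
Transfer each piece to the horizontal centroidal axis using Ī + A·d² with d = y − 16.5832:
  flange: d = -5.58322 mm → contributes +283 162 mm⁴
  web: d = 35.4168 mm → contributes +932 609 mm⁴
  hole: d = -5.58322 mm → contributes −6684.35 mm⁴
Total I = 1 209 087 mm⁴.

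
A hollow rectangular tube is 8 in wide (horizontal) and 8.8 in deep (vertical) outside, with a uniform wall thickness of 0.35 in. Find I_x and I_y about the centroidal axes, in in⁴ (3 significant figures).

Decompose the section into non-overlapping parts with the origin at the bottom-left of its bounding rectangle.
Outer rectangle: 8 × 8.8, A = 70.4 in², y = 4.4 in, Ī = 454.31 in⁴.
Inner void (subtracted): 7.3 × 8.1, A = 59.13 in², y = 4.4 in, Ī = 323.29 in⁴.
By symmetry the centroid is at mid-height, ȳ = 4.4 in.
All pieces are centred on the centroidal x-axis, so I = ΣĪ (holes subtracted) = 131.02 in⁴.
Repeating about the centroidal y-axis gives I_y = 112.88 in⁴.

I_x ≈ 131 in⁴, I_y ≈ 113 in⁴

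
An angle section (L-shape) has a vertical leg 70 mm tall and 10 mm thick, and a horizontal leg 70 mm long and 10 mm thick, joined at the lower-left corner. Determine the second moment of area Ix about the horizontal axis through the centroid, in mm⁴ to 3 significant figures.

Ix ≈ 5.82 × 10⁵ mm⁴

Break the section into simple shapes (no overlaps), measuring from the bottom-left corner of the bounding box.
Vertical leg: 10 × 70, A = 700 mm², y = 35 mm, Ī = 285 833 mm⁴.
Horizontal leg (remainder): 60 × 10, A = 600 mm², y = 5 mm, Ī = 5 000 mm⁴.
Centroid: ȳ = ΣA·y / ΣA = 21.154 mm.
Transfer each piece to the horizontal axis through the centroid using Ī + A·d² with d = y − 21.154:
  vertical leg: d = 13.846 mm → contributes +420 035 mm⁴
  horizontal leg (remainder): d = -16.154 mm → contributes +161 568 mm⁴
Total I = 581 603 mm⁴.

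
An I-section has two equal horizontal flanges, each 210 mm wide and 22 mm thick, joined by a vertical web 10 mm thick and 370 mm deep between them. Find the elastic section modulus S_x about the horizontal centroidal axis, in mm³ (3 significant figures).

Decompose the section into non-overlapping parts with the origin at the bottom-left of its bounding rectangle.
Bottom flange: 210 × 22, A = 4 620 mm², y = 11 mm, Ī = 186 340 mm⁴.
Web: 10 × 370, A = 3 700 mm², y = 207 mm, Ī = 42 210 833 mm⁴.
Top flange: 210 × 22, A = 4 620 mm², y = 403 mm, Ī = 186 340 mm⁴.
By symmetry the centroid is at mid-height, ȳ = 207 mm.
Transfer each piece to the horizontal centroidal axis using Ī + A·d² with d = y − 207:
  bottom flange: d = -196 mm → contributes +177 668 260 mm⁴
  web: d = 0 mm → contributes +42 210 833 mm⁴
  top flange: d = 196 mm → contributes +177 668 260 mm⁴
Total I = 397 547 353 mm⁴.
Extreme fibre distance c = 207 mm; S = I/c = 1 920 519 mm³.

S_x ≈ 1.92 × 10⁶ mm³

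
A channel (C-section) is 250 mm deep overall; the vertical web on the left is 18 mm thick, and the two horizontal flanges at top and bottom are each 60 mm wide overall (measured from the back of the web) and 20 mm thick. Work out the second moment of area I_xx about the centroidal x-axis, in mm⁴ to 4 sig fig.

Decompose the section into non-overlapping parts with the origin at the bottom-left of its bounding rectangle.
Web: 18 × 250, A = 4 500 mm², y = 125 mm, Ī = 23 437 500 mm⁴.
Top flange (beyond web): 42 × 20, A = 840 mm², y = 240 mm, Ī = 28 000 mm⁴.
Bottom flange (beyond web): 42 × 20, A = 840 mm², y = 10 mm, Ī = 28 000 mm⁴.
By symmetry the centroid is at mid-height, ȳ = 125 mm.
Transfer each piece to the centroidal x-axis using Ī + A·d² with d = y − 125:
  web: d = 0 mm → contributes +23 437 500 mm⁴
  top flange (beyond web): d = 115 mm → contributes +11 137 000 mm⁴
  bottom flange (beyond web): d = -115 mm → contributes +11 137 000 mm⁴
Total I = 45 711 500 mm⁴.

I_xx ≈ 4.571 × 10⁷ mm⁴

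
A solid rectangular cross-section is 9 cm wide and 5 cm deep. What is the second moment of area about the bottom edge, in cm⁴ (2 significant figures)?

The section: 9 × 5, A = 45 cm², y = 2.5 cm, Ī = 93.75 cm⁴.
Transfer it to the base of the section using Ī + A·d² with d = y − 0:
  the section: d = 2.5 cm → contributes +375 cm⁴
Total I = 375 cm⁴.

I_base ≈ 380 cm⁴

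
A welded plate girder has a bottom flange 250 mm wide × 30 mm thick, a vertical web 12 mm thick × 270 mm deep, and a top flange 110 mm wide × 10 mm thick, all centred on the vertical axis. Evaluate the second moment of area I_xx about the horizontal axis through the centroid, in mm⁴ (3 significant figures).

Break the section into simple shapes (no overlaps), measuring from the bottom-left corner of the bounding box.
Bottom plate: 250 × 30, A = 7 500 mm², y = 15 mm, Ī = 562 500 mm⁴.
Web plate: 12 × 270, A = 3 240 mm², y = 165 mm, Ī = 19 683 000 mm⁴.
Top plate: 110 × 10, A = 1 100 mm², y = 305 mm, Ī = 9166.7 mm⁴.
Centroid: ȳ = ΣA·y / ΣA = 82.99 mm.
Transfer each piece to the horizontal axis through the centroid using Ī + A·d² with d = y − 82.99:
  bottom plate: d = -67.99 mm → contributes +35 232 163 mm⁴
  web plate: d = 82.01 mm → contributes +41 474 146 mm⁴
  top plate: d = 222.01 mm → contributes +54 226 517 mm⁴
Total I = 130 932 825 mm⁴.

I_xx ≈ 1.31 × 10⁸ mm⁴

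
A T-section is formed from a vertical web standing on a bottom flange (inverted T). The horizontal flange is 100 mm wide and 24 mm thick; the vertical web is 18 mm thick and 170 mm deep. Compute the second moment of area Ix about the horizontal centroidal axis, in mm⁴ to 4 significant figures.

Ix ≈ 2.014 × 10⁷ mm⁴

Treat the section as a set of non-overlapping primitives; coordinates are from the bounding-box lower-left.
Flange: 100 × 24, A = 2 400 mm², y = 12 mm, Ī = 115 200 mm⁴.
Web: 18 × 170, A = 3 060 mm², y = 109 mm, Ī = 7 369 500 mm⁴.
Centroid: ȳ = ΣA·y / ΣA = 66.3626 mm.
Transfer each piece to the horizontal centroidal axis using Ī + A·d² with d = y − 66.3626:
  flange: d = -54.3626 mm → contributes +7 207 911 mm⁴
  web: d = 42.6374 mm → contributes +12 932 411 mm⁴
Total I = 20 140 322 mm⁴.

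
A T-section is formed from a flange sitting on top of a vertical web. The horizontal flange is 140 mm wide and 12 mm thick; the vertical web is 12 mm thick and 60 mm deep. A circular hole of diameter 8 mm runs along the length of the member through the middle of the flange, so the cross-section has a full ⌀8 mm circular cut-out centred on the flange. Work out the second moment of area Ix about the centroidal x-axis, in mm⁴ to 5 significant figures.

Treat the section as a set of non-overlapping primitives; coordinates are from the bounding-box lower-left.
Flange: 140 × 12, A = 1 680 mm², y = 66 mm, Ī = 20 160 mm⁴.
Web: 12 × 60, A = 720 mm², y = 30 mm, Ī = 216 000 mm⁴.
Hole (subtracted): ⌀8, A = 50.26548 mm², y = 66 mm, Ī = 201.0619 mm⁴.
Centroid: ȳ = ΣA·y / ΣA = 54.96897 mm.
Transfer each piece to the centroidal x-axis using Ī + A·d² with d = y − 54.96897:
  flange: d = 11.03103 mm → contributes +224588.6 mm⁴
  web: d = -24.96897 mm → contributes +664883.5 mm⁴
  hole: d = 11.03103 mm → contributes −6317.552 mm⁴
Total I = 883154.6 mm⁴.

Ix ≈ 8.8315 × 10⁵ mm⁴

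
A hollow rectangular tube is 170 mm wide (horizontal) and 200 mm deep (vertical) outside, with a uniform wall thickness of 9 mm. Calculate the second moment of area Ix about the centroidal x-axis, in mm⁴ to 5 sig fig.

Ix ≈ 3.6971 × 10⁷ mm⁴

Treat the section as a set of non-overlapping primitives; coordinates are from the bounding-box lower-left.
Outer rectangle: 170 × 200, A = 34 000 mm², y = 100 mm, Ī = 113 333 333 mm⁴.
Inner void (subtracted): 152 × 182, A = 27 664 mm², y = 100 mm, Ī = 76 361 861 mm⁴.
By symmetry the centroid is at mid-height, ȳ = 100 mm.
All pieces are centred on the centroidal x-axis, so I = ΣĪ (holes subtracted) = 36 971 472 mm⁴.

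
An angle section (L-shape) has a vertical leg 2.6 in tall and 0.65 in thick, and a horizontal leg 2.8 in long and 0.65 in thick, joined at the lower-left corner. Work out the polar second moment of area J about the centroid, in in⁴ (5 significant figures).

J ≈ 3.8255 in⁴

Decompose the section into non-overlapping parts with the origin at the bottom-left of its bounding rectangle.
Vertical leg: 0.65 × 2.6, A = 1.69 in², y = 1.3 in, Ī = 0.9520333 in⁴.
Horizontal leg (remainder): 2.15 × 0.65, A = 1.3975 in², y = 0.325 in, Ī = 0.04920365 in⁴.
Centroid: ȳ = ΣA·y / ΣA = 0.8586842 in.
Transfer each piece to the centroidal x-axis using Ī + A·d² with d = y − 0.8586842:
  vertical leg: d = 0.4413158 in → contributes +1.281177 in⁴
  horizontal leg (remainder): d = -0.5336842 in → contributes +0.447238 in⁴
Total I = 1.728415 in⁴.
For the y-axis: x̄ = 0.9586842 in.
Repeating about the centroidal y-axis gives I_y = 2.097128 in⁴.
Polar second moment: J = I_x + I_y = 3.825543 in⁴.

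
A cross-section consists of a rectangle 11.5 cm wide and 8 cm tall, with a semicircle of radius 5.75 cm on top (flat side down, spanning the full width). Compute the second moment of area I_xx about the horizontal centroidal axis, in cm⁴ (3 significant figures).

Split into non-overlapping primitives; take the origin at the lower-left of the bounding box.
Rectangular body: 11.5 × 8, A = 92 cm², y = 4 cm, Ī = 490.67 cm⁴.
Semicircular cap: semicircle r = 5.75, A = 51.934 cm², y = 10.44 cm, Ī = 119.98 cm⁴.
Centroid: ȳ = ΣA·y / ΣA = 6.3238 cm.
Transfer each piece to the horizontal centroidal axis using Ī + A·d² with d = y − 6.3238:
  rectangular body: d = -2.3238 cm → contributes +987.48 cm⁴
  semicircular cap: d = 4.1166 cm → contributes +1000.1 cm⁴
Total I = 1987.5 cm⁴.

I_xx ≈ 1990 cm⁴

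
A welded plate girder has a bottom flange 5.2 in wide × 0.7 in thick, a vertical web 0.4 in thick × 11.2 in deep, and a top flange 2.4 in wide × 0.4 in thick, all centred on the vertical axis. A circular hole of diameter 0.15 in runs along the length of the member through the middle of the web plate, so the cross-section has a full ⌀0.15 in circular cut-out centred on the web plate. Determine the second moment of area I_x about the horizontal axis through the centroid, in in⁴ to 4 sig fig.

Treat the section as a set of non-overlapping primitives; coordinates are from the bounding-box lower-left.
Bottom plate: 5.2 × 0.7, A = 3.64 in², y = 0.35 in, Ī = 0.148633 in⁴.
Web plate: 0.4 × 11.2, A = 4.48 in², y = 6.3 in, Ī = 46.8309 in⁴.
Top plate: 2.4 × 0.4, A = 0.96 in², y = 12.1 in, Ī = 0.0128 in⁴.
Hole (subtracted): ⌀0.15, A = 0.0176715 in², y = 6.3 in, Ī = 0.0000248505 in⁴.
Centroid: ȳ = ΣA·y / ΣA = 4.52452 in.
Transfer each piece to the horizontal axis through the centroid using Ī + A·d² with d = y − 4.52452:
  bottom plate: d = -4.17452 in → contributes +63.5815 in⁴
  web plate: d = 1.77548 in → contributes +60.9534 in⁴
  top plate: d = 7.57548 in → contributes +55.1052 in⁴
  hole: d = 1.77548 in → contributes −0.0557312 in⁴
Total I = 179.584 in⁴.

I_x ≈ 179.6 in⁴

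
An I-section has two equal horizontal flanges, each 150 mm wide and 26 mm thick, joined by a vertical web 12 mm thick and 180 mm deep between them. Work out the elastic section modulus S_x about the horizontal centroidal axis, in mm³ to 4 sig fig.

Decompose the section into non-overlapping parts with the origin at the bottom-left of its bounding rectangle.
Bottom flange: 150 × 26, A = 3 900 mm², y = 13 mm, Ī = 219 700 mm⁴.
Web: 12 × 180, A = 2 160 mm², y = 116 mm, Ī = 5 832 000 mm⁴.
Top flange: 150 × 26, A = 3 900 mm², y = 219 mm, Ī = 219 700 mm⁴.
By symmetry the centroid is at mid-height, ȳ = 116 mm.
Transfer each piece to the horizontal centroidal axis using Ī + A·d² with d = y − 116:
  bottom flange: d = -103 mm → contributes +41 594 800 mm⁴
  web: d = 0 mm → contributes +5 832 000 mm⁴
  top flange: d = 103 mm → contributes +41 594 800 mm⁴
Total I = 89 021 600 mm⁴.
Extreme fibre distance c = 116 mm; S = I/c = 767 428 mm³.

S_x ≈ 7.674 × 10⁵ mm³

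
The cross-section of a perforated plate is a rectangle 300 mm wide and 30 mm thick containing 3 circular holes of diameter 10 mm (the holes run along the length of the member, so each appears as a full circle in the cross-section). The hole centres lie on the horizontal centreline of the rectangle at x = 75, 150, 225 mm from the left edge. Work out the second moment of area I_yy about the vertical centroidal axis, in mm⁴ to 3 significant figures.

Break the section into simple shapes (no overlaps), measuring from the bottom-left corner of the bounding box.
Plate: 300 × 30, A = 9 000 mm², x = 150 mm, Ī = 67 500 000 mm⁴.
Hole 1 (subtracted): ⌀10, A = 78.54 mm², x = 75 mm, Ī = 490.87 mm⁴.
Hole 2 (subtracted): ⌀10, A = 78.54 mm², x = 150 mm, Ī = 490.87 mm⁴.
Hole 3 (subtracted): ⌀10, A = 78.54 mm², x = 225 mm, Ī = 490.87 mm⁴.
By symmetry the centroid is at mid-width, x̄ = 150 mm.
Transfer each piece to the vertical centroidal axis using Ī + A·d² with d = x − 150:
  plate: d = 0 mm → contributes +67 500 000 mm⁴
  hole 1: d = -75 mm → contributes −442 277 mm⁴
  hole 2: d = 0 mm → contributes −490.87 mm⁴
  hole 3: d = 75 mm → contributes −442 277 mm⁴
Total I = 66 614 954 mm⁴.

I_yy ≈ 6.66 × 10⁷ mm⁴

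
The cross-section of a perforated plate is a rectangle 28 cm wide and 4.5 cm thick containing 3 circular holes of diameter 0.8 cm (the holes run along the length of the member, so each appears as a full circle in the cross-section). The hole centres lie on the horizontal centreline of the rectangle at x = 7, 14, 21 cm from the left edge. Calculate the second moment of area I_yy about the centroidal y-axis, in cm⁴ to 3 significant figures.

Decompose the section into non-overlapping parts with the origin at the bottom-left of its bounding rectangle.
Plate: 28 × 4.5, A = 126 cm², x = 14 cm, Ī = 8 232 cm⁴.
Hole 1 (subtracted): ⌀0.8, A = 0.50265 cm², x = 7 cm, Ī = 0.020106 cm⁴.
Hole 2 (subtracted): ⌀0.8, A = 0.50265 cm², x = 14 cm, Ī = 0.020106 cm⁴.
Hole 3 (subtracted): ⌀0.8, A = 0.50265 cm², x = 21 cm, Ī = 0.020106 cm⁴.
By symmetry the centroid is at mid-width, x̄ = 14 cm.
Transfer each piece to the centroidal y-axis using Ī + A·d² with d = x − 14:
  plate: d = 0 cm → contributes +8 232 cm⁴
  hole 1: d = -7 cm → contributes −24.65 cm⁴
  hole 2: d = 0 cm → contributes −0.020106 cm⁴
  hole 3: d = 7 cm → contributes −24.65 cm⁴
Total I = 8182.7 cm⁴.

I_yy ≈ 8180 cm⁴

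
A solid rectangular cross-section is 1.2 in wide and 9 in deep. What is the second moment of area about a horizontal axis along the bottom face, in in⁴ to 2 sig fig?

I_base ≈ 290 in⁴

The section: 1.2 × 9, A = 10.8 in², y = 4.5 in, Ī = 72.9 in⁴.
Transfer it to a horizontal axis along the bottom face using Ī + A·d² with d = y − 0:
  the section: d = 4.5 in → contributes +291.6 in⁴
Total I = 291.6 in⁴.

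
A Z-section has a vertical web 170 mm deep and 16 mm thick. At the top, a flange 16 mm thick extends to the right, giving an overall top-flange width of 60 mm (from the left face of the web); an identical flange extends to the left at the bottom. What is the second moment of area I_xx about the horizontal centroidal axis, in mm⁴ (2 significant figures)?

Decompose the section into non-overlapping parts with the origin at the bottom-left of its bounding rectangle.
Web: 16 × 170, A = 2 720 mm², y = 85 mm, Ī = 6 550 667 mm⁴.
Top flange (beyond web): 44 × 16, A = 704 mm², y = 162 mm, Ī = 15 019 mm⁴.
Bottom flange (beyond web): 44 × 16, A = 704 mm², y = 8 mm, Ī = 15 019 mm⁴.
Centroid: ȳ = ΣA·y / ΣA = 85 mm.
Transfer each piece to the horizontal centroidal axis using Ī + A·d² with d = y − 85:
  web: d = 0 mm → contributes +6 550 667 mm⁴
  top flange (beyond web): d = 77 mm → contributes +4 189 035 mm⁴
  bottom flange (beyond web): d = -77 mm → contributes +4 189 035 mm⁴
Total I = 14 928 736 mm⁴.

I_xx ≈ 1.5 × 10⁷ mm⁴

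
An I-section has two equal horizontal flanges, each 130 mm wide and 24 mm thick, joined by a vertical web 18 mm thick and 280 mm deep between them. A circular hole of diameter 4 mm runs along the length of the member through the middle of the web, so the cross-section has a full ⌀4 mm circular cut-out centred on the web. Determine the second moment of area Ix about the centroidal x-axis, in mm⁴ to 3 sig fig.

Ix ≈ 1.77 × 10⁸ mm⁴

Treat the section as a set of non-overlapping primitives; coordinates are from the bounding-box lower-left.
Bottom flange: 130 × 24, A = 3 120 mm², y = 12 mm, Ī = 149 760 mm⁴.
Web: 18 × 280, A = 5 040 mm², y = 164 mm, Ī = 32 928 000 mm⁴.
Top flange: 130 × 24, A = 3 120 mm², y = 316 mm, Ī = 149 760 mm⁴.
Hole (subtracted): ⌀4, A = 12.566 mm², y = 164 mm, Ī = 12.566 mm⁴.
By symmetry the centroid is at mid-height, ȳ = 164 mm.
Transfer each piece to the centroidal x-axis using Ī + A·d² with d = y − 164:
  bottom flange: d = -152 mm → contributes +72 234 240 mm⁴
  web: d = 0 mm → contributes +32 928 000 mm⁴
  top flange: d = 152 mm → contributes +72 234 240 mm⁴
  hole: d = 0 mm → contributes −12.566 mm⁴
Total I = 177 396 467 mm⁴.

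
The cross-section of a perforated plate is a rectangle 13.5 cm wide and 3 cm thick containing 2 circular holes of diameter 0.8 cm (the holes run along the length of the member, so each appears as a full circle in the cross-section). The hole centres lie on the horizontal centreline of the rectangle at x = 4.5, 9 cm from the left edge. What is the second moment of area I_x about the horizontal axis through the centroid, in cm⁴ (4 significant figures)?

Split into non-overlapping primitives; take the origin at the lower-left of the bounding box.
Plate: 13.5 × 3, A = 40.5 cm², y = 1.5 cm, Ī = 30.375 cm⁴.
Hole 1 (subtracted): ⌀0.8, A = 0.502655 cm², y = 1.5 cm, Ī = 0.0201062 cm⁴.
Hole 2 (subtracted): ⌀0.8, A = 0.502655 cm², y = 1.5 cm, Ī = 0.0201062 cm⁴.
By symmetry the centroid is at mid-height, ȳ = 1.5 cm.
All pieces are centred on the horizontal axis through the centroid, so I = ΣĪ (holes subtracted) = 30.3348 cm⁴.

I_x ≈ 30.33 cm⁴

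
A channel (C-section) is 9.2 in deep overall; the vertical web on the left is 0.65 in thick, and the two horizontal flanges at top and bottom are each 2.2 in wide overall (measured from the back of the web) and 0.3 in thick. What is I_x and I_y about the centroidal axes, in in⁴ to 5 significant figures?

I_x ≈ 60.602 in⁴, I_y ≈ 1.3706 in⁴

Split into non-overlapping primitives; take the origin at the lower-left of the bounding box.
Web: 0.65 × 9.2, A = 5.98 in², y = 4.6 in, Ī = 42.17893 in⁴.
Top flange (beyond web): 1.55 × 0.3, A = 0.465 in², y = 9.05 in, Ī = 0.0034875 in⁴.
Bottom flange (beyond web): 1.55 × 0.3, A = 0.465 in², y = 0.15 in, Ī = 0.0034875 in⁴.
By symmetry the centroid is at mid-height, ȳ = 4.6 in.
Transfer each piece to the centroidal x-axis using Ī + A·d² with d = y − 4.6:
  web: d = 0 in → contributes +42.17893 in⁴
  top flange (beyond web): d = 4.45 in → contributes +9.21165 in⁴
  bottom flange (beyond web): d = -4.45 in → contributes +9.21165 in⁴
Total I = 60.60223 in⁴.
For the y-axis: x̄ = 0.4730463 in.
Repeating about the centroidal y-axis gives I_y = 1.370588 in⁴.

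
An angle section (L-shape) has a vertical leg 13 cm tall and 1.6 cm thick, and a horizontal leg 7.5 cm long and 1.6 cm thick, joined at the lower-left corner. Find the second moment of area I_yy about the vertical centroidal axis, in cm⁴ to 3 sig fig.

Treat the section as a set of non-overlapping primitives; coordinates are from the bounding-box lower-left.
Vertical leg: 1.6 × 13, A = 20.8 cm², x = 0.8 cm, Ī = 4.4373 cm⁴.
Horizontal leg (remainder): 5.9 × 1.6, A = 9.44 cm², x = 4.55 cm, Ī = 27.384 cm⁴.
Centroid: x̄ = ΣA·x / ΣA = 1.9706 cm.
Transfer each piece to the vertical centroidal axis using Ī + A·d² with d = x − 1.9706:
  vertical leg: d = -1.1706 cm → contributes +32.941 cm⁴
  horizontal leg (remainder): d = 2.5794 cm → contributes +90.189 cm⁴
Total I = 123.13 cm⁴.

I_yy ≈ 123 cm⁴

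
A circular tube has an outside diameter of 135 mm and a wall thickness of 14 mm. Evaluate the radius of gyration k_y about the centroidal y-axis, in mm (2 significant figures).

Break the section into simple shapes (no overlaps), measuring from the bottom-left corner of the bounding box.
Outer circle: ⌀135, A = 14 314 mm², x = 67.5 mm, Ī = 16 304 406 mm⁴.
Bore (subtracted): ⌀107, A = 8 992 mm², x = 67.5 mm, Ī = 6 434 355 mm⁴.
By symmetry the centroid is at mid-width, x̄ = 67.5 mm.
All pieces are centred on the centroidal y-axis, so I = ΣĪ (holes subtracted) = 9 870 051 mm⁴.
Radius of gyration: k = √(I/A) = √(9 870 051 / 5 322) = 43.07 mm.

k_y ≈ 43 mm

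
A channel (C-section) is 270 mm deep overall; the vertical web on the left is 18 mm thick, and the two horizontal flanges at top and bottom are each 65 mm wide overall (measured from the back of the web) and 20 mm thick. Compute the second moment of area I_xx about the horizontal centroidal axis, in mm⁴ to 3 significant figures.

I_xx ≈ 5.90 × 10⁷ mm⁴

Treat the section as a set of non-overlapping primitives; coordinates are from the bounding-box lower-left.
Web: 18 × 270, A = 4 860 mm², y = 135 mm, Ī = 29 524 500 mm⁴.
Top flange (beyond web): 47 × 20, A = 940 mm², y = 260 mm, Ī = 31 333 mm⁴.
Bottom flange (beyond web): 47 × 20, A = 940 mm², y = 10 mm, Ī = 31 333 mm⁴.
By symmetry the centroid is at mid-height, ȳ = 135 mm.
Transfer each piece to the horizontal centroidal axis using Ī + A·d² with d = y − 135:
  web: d = 0 mm → contributes +29 524 500 mm⁴
  top flange (beyond web): d = 125 mm → contributes +14 718 833 mm⁴
  bottom flange (beyond web): d = -125 mm → contributes +14 718 833 mm⁴
Total I = 58 962 167 mm⁴.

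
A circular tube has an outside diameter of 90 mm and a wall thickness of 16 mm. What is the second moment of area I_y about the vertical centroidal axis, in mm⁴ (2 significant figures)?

Break the section into simple shapes (no overlaps), measuring from the bottom-left corner of the bounding box.
Outer circle: ⌀90, A = 6 362 mm², x = 45 mm, Ī = 3 220 623 mm⁴.
Bore (subtracted): ⌀58, A = 2 642 mm², x = 45 mm, Ī = 555 497 mm⁴.
By symmetry the centroid is at mid-width, x̄ = 45 mm.
All pieces are centred on the vertical centroidal axis, so I = ΣĪ (holes subtracted) = 2 665 126 mm⁴.

I_y ≈ 2.7 × 10⁶ mm⁴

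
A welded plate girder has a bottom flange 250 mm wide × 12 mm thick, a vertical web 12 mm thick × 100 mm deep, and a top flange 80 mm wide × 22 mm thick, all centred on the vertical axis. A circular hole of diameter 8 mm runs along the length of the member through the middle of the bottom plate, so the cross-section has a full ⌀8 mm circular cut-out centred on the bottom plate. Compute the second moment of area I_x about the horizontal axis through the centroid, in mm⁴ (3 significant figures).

I_x ≈ 1.63 × 10⁷ mm⁴

Split into non-overlapping primitives; take the origin at the lower-left of the bounding box.
Bottom plate: 250 × 12, A = 3 000 mm², y = 6 mm, Ī = 36 000 mm⁴.
Web plate: 12 × 100, A = 1 200 mm², y = 62 mm, Ī = 1 000 000 mm⁴.
Top plate: 80 × 22, A = 1 760 mm², y = 123 mm, Ī = 70 987 mm⁴.
Hole (subtracted): ⌀8, A = 50.265 mm², y = 6 mm, Ī = 201.06 mm⁴.
Centroid: ȳ = ΣA·y / ΣA = 52.215 mm.
Transfer each piece to the horizontal axis through the centroid using Ī + A·d² with d = y − 52.215:
  bottom plate: d = -46.215 mm → contributes +6 443 555 mm⁴
  web plate: d = 9.7847 mm → contributes +1 114 889 mm⁴
  top plate: d = 70.785 mm → contributes +8 889 427 mm⁴
  hole: d = -46.215 mm → contributes −107 561 mm⁴
Total I = 16 340 310 mm⁴.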